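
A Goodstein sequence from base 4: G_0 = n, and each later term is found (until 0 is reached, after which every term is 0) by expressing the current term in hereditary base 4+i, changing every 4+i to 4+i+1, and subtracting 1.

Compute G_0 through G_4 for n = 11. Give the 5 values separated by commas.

11, 12, 13, 14, 15

G_0 = 11. HB_4(11) = 2·4 + 3. Bump = 13. G_1 = 12.
G_1 = 12. HB_5(12) = 2·5 + 2. Bump = 14. G_2 = 13.
G_2 = 13. HB_6(13) = 2·6 + 1. Bump = 15. G_3 = 14.
G_3 = 14. HB_7(14) = 2·7. Bump = 16. G_4 = 15.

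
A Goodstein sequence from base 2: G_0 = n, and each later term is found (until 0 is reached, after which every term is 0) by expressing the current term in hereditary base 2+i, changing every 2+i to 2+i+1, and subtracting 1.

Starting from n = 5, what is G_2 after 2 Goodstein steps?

(0) 5|_2 = 2^2 + 1 ↦ 3^3 + 1|_3 = 28 ⇒ 27
(1) 27|_3 = 3^3 ↦ 4^4|_4 = 256 ⇒ 255
(2) 255|_4 = 3·4^3 + 3·4^2 + 3·4 + 3 ↦ 3·5^3 + 3·5^2 + 3·5 + 3|_5 = 468 ⇒ 467

255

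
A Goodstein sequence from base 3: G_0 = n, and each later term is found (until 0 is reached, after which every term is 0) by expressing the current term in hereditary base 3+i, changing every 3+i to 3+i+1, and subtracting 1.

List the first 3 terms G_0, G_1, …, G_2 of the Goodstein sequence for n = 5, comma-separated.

5, 5, 5

G_0 = 5. HB_3(5) = 3 + 2. Bump = 6. G_1 = 5.
G_1 = 5. HB_4(5) = 4 + 1. Bump = 6. G_2 = 5.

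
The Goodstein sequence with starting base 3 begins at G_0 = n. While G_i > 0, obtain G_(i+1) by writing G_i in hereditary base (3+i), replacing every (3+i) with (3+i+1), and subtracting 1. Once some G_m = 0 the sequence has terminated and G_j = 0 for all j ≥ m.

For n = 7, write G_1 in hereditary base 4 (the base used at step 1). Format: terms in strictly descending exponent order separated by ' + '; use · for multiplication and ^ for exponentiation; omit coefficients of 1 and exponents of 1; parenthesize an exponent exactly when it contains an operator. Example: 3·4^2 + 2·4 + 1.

2·4

step 0: 7 = 2·3 + 1; sub 4 for 3: 2·4 + 1; = 9; G_1 = 9−1 = 8
step 1: 8 = 2·4; sub 5 for 4: 2·5; = 10; G_2 = 10−1 = 9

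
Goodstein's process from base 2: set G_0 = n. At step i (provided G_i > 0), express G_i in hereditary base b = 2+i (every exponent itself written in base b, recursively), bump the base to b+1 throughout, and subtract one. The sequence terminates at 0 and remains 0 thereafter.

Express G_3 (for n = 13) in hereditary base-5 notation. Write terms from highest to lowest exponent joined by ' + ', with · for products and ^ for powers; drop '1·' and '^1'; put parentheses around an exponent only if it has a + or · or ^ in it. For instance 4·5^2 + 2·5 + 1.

5^(5 + 1) + 3·5^3 + 3·5^2 + 3·5 + 2

base 2: 13 = 2^(2 + 1) + 2^2 + 1; at 3: 3^(3 + 1) + 3^3 + 1 = 109; next = 108
base 3: 108 = 3^(3 + 1) + 3^3; at 4: 4^(4 + 1) + 4^4 = 1280; next = 1279
base 4: 1279 = 4^(4 + 1) + 3·4^3 + 3·4^2 + 3·4 + 3; at 5: 5^(5 + 1) + 3·5^3 + 3·5^2 + 3·5 + 3 = 16093; next = 16092
base 5: 16092 = 5^(5 + 1) + 3·5^3 + 3·5^2 + 3·5 + 2; at 6: 6^(6 + 1) + 3·6^3 + 3·6^2 + 3·6 + 2 = 280712; next = 280711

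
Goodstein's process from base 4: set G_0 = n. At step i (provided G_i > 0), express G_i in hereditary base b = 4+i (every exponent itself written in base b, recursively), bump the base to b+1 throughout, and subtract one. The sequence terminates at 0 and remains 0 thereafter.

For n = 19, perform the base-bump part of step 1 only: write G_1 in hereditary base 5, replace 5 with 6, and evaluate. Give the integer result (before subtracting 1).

base 4: 19 = 4^2 + 3; at 5: 5^2 + 3 = 28; next = 27
base 5: 27 = 5^2 + 2; at 6: 6^2 + 2 = 38; next = 37

38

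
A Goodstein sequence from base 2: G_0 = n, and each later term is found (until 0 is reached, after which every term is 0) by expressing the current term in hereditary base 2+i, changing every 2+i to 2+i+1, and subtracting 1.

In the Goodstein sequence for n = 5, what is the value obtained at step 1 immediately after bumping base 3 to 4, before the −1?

[0] 5 ≡ 2^2 + 1 (base 2). Lift 3: 28. −1: 27.
[1] 27 ≡ 3^3 (base 3). Lift 4: 256. −1: 255.

256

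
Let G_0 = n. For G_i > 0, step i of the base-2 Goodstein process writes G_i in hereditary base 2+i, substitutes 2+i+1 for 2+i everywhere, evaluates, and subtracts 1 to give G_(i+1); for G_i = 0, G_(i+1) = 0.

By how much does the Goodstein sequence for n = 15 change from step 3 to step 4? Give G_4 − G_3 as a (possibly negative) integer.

step 0: 15 = 2^(2 + 1) + 2^2 + 2 + 1; sub 3 for 2: 3^(3 + 1) + 3^3 + 3 + 1; = 112; G_1 = 112−1 = 111
step 1: 111 = 3^(3 + 1) + 3^3 + 3; sub 4 for 3: 4^(4 + 1) + 4^4 + 4; = 1284; G_2 = 1284−1 = 1283
step 2: 1283 = 4^(4 + 1) + 4^4 + 3; sub 5 for 4: 5^(5 + 1) + 5^5 + 3; = 18753; G_3 = 18753−1 = 18752
step 3: 18752 = 5^(5 + 1) + 5^5 + 2; sub 6 for 5: 6^(6 + 1) + 6^6 + 2; = 326594; G_4 = 326594−1 = 326593

307841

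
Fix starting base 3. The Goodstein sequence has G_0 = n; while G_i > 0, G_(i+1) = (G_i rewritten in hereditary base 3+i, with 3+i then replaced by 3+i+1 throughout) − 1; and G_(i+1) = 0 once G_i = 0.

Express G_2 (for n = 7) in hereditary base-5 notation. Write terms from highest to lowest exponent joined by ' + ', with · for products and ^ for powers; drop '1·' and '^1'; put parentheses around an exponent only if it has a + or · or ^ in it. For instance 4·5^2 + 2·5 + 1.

[0] 7 ≡ 2·3 + 1 (base 3). Lift 4: 9. −1: 8.
[1] 8 ≡ 2·4 (base 4). Lift 5: 10. −1: 9.
[2] 9 ≡ 5 + 4 (base 5). Lift 6: 10. −1: 9.

5 + 4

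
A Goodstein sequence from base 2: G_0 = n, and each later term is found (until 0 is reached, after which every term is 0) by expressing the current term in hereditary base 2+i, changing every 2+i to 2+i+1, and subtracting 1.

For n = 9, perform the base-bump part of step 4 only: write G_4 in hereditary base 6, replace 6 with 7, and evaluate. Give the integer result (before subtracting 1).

step 0: 9 = 2^(2 + 1) + 1; sub 3 for 2: 3^(3 + 1) + 1; = 82; G_1 = 82−1 = 81
step 1: 81 = 3^(3 + 1); sub 4 for 3: 4^(4 + 1); = 1024; G_2 = 1024−1 = 1023
step 2: 1023 = 3·4^4 + 3·4^3 + 3·4^2 + 3·4 + 3; sub 5 for 4: 3·5^5 + 3·5^3 + 3·5^2 + 3·5 + 3; = 9843; G_3 = 9843−1 = 9842
step 3: 9842 = 3·5^5 + 3·5^3 + 3·5^2 + 3·5 + 2; sub 6 for 5: 3·6^6 + 3·6^3 + 3·6^2 + 3·6 + 2; = 140744; G_4 = 140744−1 = 140743
step 4: 140743 = 3·6^6 + 3·6^3 + 3·6^2 + 3·6 + 1; sub 7 for 6: 3·7^7 + 3·7^3 + 3·7^2 + 3·7 + 1; = 2471827; G_5 = 2471827−1 = 2471826

2471827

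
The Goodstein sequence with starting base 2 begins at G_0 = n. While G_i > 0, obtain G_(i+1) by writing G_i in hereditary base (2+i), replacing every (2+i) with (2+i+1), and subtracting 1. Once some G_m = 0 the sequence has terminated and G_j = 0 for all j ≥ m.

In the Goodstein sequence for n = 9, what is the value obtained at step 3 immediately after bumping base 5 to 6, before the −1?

step 0: 9 = 2^(2 + 1) + 1; sub 3 for 2: 3^(3 + 1) + 1; = 82; G_1 = 82−1 = 81
step 1: 81 = 3^(3 + 1); sub 4 for 3: 4^(4 + 1); = 1024; G_2 = 1024−1 = 1023
step 2: 1023 = 3·4^4 + 3·4^3 + 3·4^2 + 3·4 + 3; sub 5 for 4: 3·5^5 + 3·5^3 + 3·5^2 + 3·5 + 3; = 9843; G_3 = 9843−1 = 9842
step 3: 9842 = 3·5^5 + 3·5^3 + 3·5^2 + 3·5 + 2; sub 6 for 5: 3·6^6 + 3·6^3 + 3·6^2 + 3·6 + 2; = 140744; G_4 = 140744−1 = 140743

140744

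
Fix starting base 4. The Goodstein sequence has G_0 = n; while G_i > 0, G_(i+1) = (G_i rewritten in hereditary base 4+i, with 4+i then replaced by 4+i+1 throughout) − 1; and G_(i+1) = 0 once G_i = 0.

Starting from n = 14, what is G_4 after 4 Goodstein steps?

(0) 14|_4 = 3·4 + 2 ↦ 3·5 + 2|_5 = 17 ⇒ 16
(1) 16|_5 = 3·5 + 1 ↦ 3·6 + 1|_6 = 19 ⇒ 18
(2) 18|_6 = 3·6 ↦ 3·7|_7 = 21 ⇒ 20
(3) 20|_7 = 2·7 + 6 ↦ 2·8 + 6|_8 = 22 ⇒ 21
(4) 21|_8 = 2·8 + 5 ↦ 2·9 + 5|_9 = 23 ⇒ 22

21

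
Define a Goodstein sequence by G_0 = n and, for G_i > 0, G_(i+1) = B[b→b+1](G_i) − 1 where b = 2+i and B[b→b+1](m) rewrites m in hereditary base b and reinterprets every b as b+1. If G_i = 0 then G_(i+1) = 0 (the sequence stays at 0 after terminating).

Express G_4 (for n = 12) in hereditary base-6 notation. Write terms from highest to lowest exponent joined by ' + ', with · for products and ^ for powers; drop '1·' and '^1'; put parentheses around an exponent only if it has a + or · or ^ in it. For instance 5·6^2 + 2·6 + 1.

i=0: 12 = 2^(2 + 1) + 2^2 (b=2); 2→3: 3^(3 + 1) + 3^3 = 108; 108−1 = 107
i=1: 107 = 3^(3 + 1) + 2·3^2 + 2·3 + 2 (b=3); 3→4: 4^(4 + 1) + 2·4^2 + 2·4 + 2 = 1066; 1066−1 = 1065
i=2: 1065 = 4^(4 + 1) + 2·4^2 + 2·4 + 1 (b=4); 4→5: 5^(5 + 1) + 2·5^2 + 2·5 + 1 = 15686; 15686−1 = 15685
i=3: 15685 = 5^(5 + 1) + 2·5^2 + 2·5 (b=5); 5→6: 6^(6 + 1) + 2·6^2 + 2·6 = 280020; 280020−1 = 280019
i=4: 280019 = 6^(6 + 1) + 2·6^2 + 6 + 5 (b=6); 6→7: 7^(7 + 1) + 2·7^2 + 7 + 5 = 5764911; 5764911−1 = 5764910

6^(6 + 1) + 2·6^2 + 6 + 5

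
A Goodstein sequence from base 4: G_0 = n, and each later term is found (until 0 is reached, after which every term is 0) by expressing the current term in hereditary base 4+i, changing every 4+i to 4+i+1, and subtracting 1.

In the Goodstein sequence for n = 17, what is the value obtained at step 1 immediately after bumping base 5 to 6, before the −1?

i=0: 17 = 4^2 + 1 (b=4); 4→5: 5^2 + 1 = 26; 26−1 = 25
i=1: 25 = 5^2 (b=5); 5→6: 6^2 = 36; 36−1 = 35

36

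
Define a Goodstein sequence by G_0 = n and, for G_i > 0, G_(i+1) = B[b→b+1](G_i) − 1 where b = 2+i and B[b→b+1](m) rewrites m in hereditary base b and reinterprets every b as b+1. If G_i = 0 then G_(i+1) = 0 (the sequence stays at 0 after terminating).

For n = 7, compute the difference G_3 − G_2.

2868

base 2: 7 = 2^2 + 2 + 1; at 3: 3^3 + 3 + 1 = 31; next = 30
base 3: 30 = 3^3 + 3; at 4: 4^4 + 4 = 260; next = 259
base 4: 259 = 4^4 + 3; at 5: 5^5 + 3 = 3128; next = 3127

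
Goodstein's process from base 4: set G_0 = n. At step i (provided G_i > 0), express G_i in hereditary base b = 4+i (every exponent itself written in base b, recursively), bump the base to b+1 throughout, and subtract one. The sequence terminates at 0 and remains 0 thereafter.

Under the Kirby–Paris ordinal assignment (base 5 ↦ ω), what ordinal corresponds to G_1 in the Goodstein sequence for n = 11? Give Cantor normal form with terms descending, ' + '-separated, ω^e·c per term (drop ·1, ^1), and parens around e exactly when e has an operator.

ω·2 + 2

(0) 11|_4 = 2·4 + 3 ↦ 2·5 + 3|_5 = 13 ⇒ 12
(1) 12|_5 = 2·5 + 2 ↦ 2·6 + 2|_6 = 14 ⇒ 13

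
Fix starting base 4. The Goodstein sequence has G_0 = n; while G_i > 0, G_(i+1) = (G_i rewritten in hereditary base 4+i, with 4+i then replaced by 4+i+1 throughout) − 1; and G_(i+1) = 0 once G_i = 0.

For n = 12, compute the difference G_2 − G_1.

1

12 —HB4→ 3·4 —bump→ 3·5 = 15 —(−1)→ 14
14 —HB5→ 2·5 + 4 —bump→ 2·6 + 4 = 16 —(−1)→ 15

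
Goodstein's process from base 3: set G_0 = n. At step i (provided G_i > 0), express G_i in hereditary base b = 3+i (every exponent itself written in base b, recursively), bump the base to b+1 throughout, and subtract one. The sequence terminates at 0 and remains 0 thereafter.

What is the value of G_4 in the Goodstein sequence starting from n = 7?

9

[0] 7 ≡ 2·3 + 1 (base 3). Lift 4: 9. −1: 8.
[1] 8 ≡ 2·4 (base 4). Lift 5: 10. −1: 9.
[2] 9 ≡ 5 + 4 (base 5). Lift 6: 10. −1: 9.
[3] 9 ≡ 6 + 3 (base 6). Lift 7: 10. −1: 9.
[4] 9 ≡ 7 + 2 (base 7). Lift 8: 10. −1: 9.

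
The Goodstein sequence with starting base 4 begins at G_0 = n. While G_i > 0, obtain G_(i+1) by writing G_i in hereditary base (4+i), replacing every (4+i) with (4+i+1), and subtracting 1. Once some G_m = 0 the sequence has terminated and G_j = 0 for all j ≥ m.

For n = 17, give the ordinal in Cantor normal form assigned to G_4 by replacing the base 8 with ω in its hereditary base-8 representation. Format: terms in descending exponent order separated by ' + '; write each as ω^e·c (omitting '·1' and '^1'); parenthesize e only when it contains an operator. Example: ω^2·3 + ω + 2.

ω·5 + 3

base 4: 17 = 4^2 + 1; at 5: 5^2 + 1 = 26; next = 25
base 5: 25 = 5^2; at 6: 6^2 = 36; next = 35
base 6: 35 = 5·6 + 5; at 7: 5·7 + 5 = 40; next = 39
base 7: 39 = 5·7 + 4; at 8: 5·8 + 4 = 44; next = 43
base 8: 43 = 5·8 + 3; at 9: 5·9 + 3 = 48; next = 47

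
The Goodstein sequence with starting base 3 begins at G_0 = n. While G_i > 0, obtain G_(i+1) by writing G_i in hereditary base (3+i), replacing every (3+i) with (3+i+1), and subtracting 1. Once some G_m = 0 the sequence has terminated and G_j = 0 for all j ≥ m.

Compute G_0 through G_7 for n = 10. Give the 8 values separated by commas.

10, 16, 24, 27, 30, 33, 36, 39

10 —HB3→ 3^2 + 1 —bump→ 4^2 + 1 = 17 —(−1)→ 16
16 —HB4→ 4^2 —bump→ 5^2 = 25 —(−1)→ 24
24 —HB5→ 4·5 + 4 —bump→ 4·6 + 4 = 28 —(−1)→ 27
27 —HB6→ 4·6 + 3 —bump→ 4·7 + 3 = 31 —(−1)→ 30
30 —HB7→ 4·7 + 2 —bump→ 4·8 + 2 = 34 —(−1)→ 33
33 —HB8→ 4·8 + 1 —bump→ 4·9 + 1 = 37 —(−1)→ 36
36 —HB9→ 4·9 —bump→ 4·10 = 40 —(−1)→ 39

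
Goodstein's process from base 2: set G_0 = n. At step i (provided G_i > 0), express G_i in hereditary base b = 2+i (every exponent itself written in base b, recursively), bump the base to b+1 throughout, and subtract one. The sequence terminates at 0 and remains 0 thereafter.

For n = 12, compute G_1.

i=0: 12 = 2^(2 + 1) + 2^2 (b=2); 2→3: 3^(3 + 1) + 3^3 = 108; 108−1 = 107
i=1: 107 = 3^(3 + 1) + 2·3^2 + 2·3 + 2 (b=3); 3→4: 4^(4 + 1) + 2·4^2 + 2·4 + 2 = 1066; 1066−1 = 1065

107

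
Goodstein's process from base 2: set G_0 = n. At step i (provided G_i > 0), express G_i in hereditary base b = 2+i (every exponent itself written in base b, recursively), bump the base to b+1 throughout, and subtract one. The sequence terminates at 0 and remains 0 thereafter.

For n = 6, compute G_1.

[0] 6 ≡ 2^2 + 2 (base 2). Lift 3: 30. −1: 29.
[1] 29 ≡ 3^3 + 2 (base 3). Lift 4: 258. −1: 257.

29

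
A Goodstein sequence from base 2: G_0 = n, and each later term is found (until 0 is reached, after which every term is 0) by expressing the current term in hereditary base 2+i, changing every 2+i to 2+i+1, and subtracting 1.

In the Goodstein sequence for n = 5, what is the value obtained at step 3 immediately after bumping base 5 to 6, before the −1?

base 2: 5 = 2^2 + 1; at 3: 3^3 + 1 = 28; next = 27
base 3: 27 = 3^3; at 4: 4^4 = 256; next = 255
base 4: 255 = 3·4^3 + 3·4^2 + 3·4 + 3; at 5: 3·5^3 + 3·5^2 + 3·5 + 3 = 468; next = 467
base 5: 467 = 3·5^3 + 3·5^2 + 3·5 + 2; at 6: 3·6^3 + 3·6^2 + 3·6 + 2 = 776; next = 775

776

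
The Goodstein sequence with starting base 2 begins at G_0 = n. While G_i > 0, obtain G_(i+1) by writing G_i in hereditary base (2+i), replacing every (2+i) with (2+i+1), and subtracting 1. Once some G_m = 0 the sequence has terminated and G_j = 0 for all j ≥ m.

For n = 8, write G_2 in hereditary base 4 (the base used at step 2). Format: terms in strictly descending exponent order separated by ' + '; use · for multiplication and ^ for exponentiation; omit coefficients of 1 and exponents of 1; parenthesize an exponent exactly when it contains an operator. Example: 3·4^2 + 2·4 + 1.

2·4^4 + 2·4^2 + 2·4 + 1

G_0 = 8. HB_2(8) = 2^(2 + 1). Bump = 81. G_1 = 80.
G_1 = 80. HB_3(80) = 2·3^3 + 2·3^2 + 2·3 + 2. Bump = 554. G_2 = 553.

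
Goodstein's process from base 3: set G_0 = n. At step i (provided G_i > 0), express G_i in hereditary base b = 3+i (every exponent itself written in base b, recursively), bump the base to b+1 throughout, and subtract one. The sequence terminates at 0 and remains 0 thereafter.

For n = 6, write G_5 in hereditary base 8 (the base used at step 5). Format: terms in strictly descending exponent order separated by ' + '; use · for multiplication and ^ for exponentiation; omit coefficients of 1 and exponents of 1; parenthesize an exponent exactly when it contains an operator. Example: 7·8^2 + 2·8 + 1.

(0) 6|_3 = 2·3 ↦ 2·4|_4 = 8 ⇒ 7
(1) 7|_4 = 4 + 3 ↦ 5 + 3|_5 = 8 ⇒ 7
(2) 7|_5 = 5 + 2 ↦ 6 + 2|_6 = 8 ⇒ 7
(3) 7|_6 = 6 + 1 ↦ 7 + 1|_7 = 8 ⇒ 7
(4) 7|_7 = 7 ↦ 8|_8 = 8 ⇒ 7
(5) 7|_8 = 7 ↦ 7|_9 = 7 ⇒ 6

7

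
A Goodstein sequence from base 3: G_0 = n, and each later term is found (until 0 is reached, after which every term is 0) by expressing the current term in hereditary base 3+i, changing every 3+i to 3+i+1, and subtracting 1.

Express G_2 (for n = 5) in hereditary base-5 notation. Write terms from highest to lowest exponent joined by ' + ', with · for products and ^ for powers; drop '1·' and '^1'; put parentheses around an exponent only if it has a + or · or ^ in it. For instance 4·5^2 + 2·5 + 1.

5

5 —HB3→ 3 + 2 —bump→ 4 + 2 = 6 —(−1)→ 5
5 —HB4→ 4 + 1 —bump→ 5 + 1 = 6 —(−1)→ 5
5 —HB5→ 5 —bump→ 6 = 6 —(−1)→ 5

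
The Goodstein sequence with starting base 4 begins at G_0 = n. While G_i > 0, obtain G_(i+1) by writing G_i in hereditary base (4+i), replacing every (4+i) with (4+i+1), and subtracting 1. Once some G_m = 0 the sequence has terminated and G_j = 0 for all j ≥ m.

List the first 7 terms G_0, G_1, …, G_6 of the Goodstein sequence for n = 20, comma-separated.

20, 29, 39, 51, 65, 81, 99

base 4: 20 = 4^2 + 4; at 5: 5^2 + 5 = 30; next = 29
base 5: 29 = 5^2 + 4; at 6: 6^2 + 4 = 40; next = 39
base 6: 39 = 6^2 + 3; at 7: 7^2 + 3 = 52; next = 51
base 7: 51 = 7^2 + 2; at 8: 8^2 + 2 = 66; next = 65
base 8: 65 = 8^2 + 1; at 9: 9^2 + 1 = 82; next = 81
base 9: 81 = 9^2; at 10: 10^2 = 100; next = 99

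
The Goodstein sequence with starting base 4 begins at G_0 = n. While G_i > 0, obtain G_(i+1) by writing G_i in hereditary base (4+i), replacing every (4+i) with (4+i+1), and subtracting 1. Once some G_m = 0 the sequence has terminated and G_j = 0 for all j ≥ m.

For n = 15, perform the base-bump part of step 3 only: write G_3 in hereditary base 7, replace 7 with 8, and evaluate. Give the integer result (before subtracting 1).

base 4: 15 = 3·4 + 3; at 5: 3·5 + 3 = 18; next = 17
base 5: 17 = 3·5 + 2; at 6: 3·6 + 2 = 20; next = 19
base 6: 19 = 3·6 + 1; at 7: 3·7 + 1 = 22; next = 21
base 7: 21 = 3·7; at 8: 3·8 = 24; next = 23

24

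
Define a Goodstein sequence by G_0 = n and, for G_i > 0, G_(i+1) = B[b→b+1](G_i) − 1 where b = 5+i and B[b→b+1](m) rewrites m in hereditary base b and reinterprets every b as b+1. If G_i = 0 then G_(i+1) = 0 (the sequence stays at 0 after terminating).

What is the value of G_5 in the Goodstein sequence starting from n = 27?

75

step 0: 27 = 5^2 + 2; sub 6 for 5: 6^2 + 2; = 38; G_1 = 38−1 = 37
step 1: 37 = 6^2 + 1; sub 7 for 6: 7^2 + 1; = 50; G_2 = 50−1 = 49
step 2: 49 = 7^2; sub 8 for 7: 8^2; = 64; G_3 = 64−1 = 63
step 3: 63 = 7·8 + 7; sub 9 for 8: 7·9 + 7; = 70; G_4 = 70−1 = 69
step 4: 69 = 7·9 + 6; sub 10 for 9: 7·10 + 6; = 76; G_5 = 76−1 = 75
step 5: 75 = 7·10 + 5; sub 11 for 10: 7·11 + 5; = 82; G_6 = 82−1 = 81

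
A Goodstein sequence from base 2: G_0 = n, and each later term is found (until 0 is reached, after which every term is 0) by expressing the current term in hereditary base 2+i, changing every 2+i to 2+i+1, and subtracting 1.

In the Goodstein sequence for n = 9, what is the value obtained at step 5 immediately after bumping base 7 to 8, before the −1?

[0] 9 ≡ 2^(2 + 1) + 1 (base 2). Lift 3: 82. −1: 81.
[1] 81 ≡ 3^(3 + 1) (base 3). Lift 4: 1024. −1: 1023.
[2] 1023 ≡ 3·4^4 + 3·4^3 + 3·4^2 + 3·4 + 3 (base 4). Lift 5: 9843. −1: 9842.
[3] 9842 ≡ 3·5^5 + 3·5^3 + 3·5^2 + 3·5 + 2 (base 5). Lift 6: 140744. −1: 140743.
[4] 140743 ≡ 3·6^6 + 3·6^3 + 3·6^2 + 3·6 + 1 (base 6). Lift 7: 2471827. −1: 2471826.
[5] 2471826 ≡ 3·7^7 + 3·7^3 + 3·7^2 + 3·7 (base 7). Lift 8: 50333400. −1: 50333399.

50333400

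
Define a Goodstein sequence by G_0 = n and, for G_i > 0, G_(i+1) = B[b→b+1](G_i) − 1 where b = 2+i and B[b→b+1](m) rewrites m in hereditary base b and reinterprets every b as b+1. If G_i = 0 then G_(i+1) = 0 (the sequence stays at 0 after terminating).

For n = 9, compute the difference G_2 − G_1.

942

(0) 9|_2 = 2^(2 + 1) + 1 ↦ 3^(3 + 1) + 1|_3 = 82 ⇒ 81
(1) 81|_3 = 3^(3 + 1) ↦ 4^(4 + 1)|_4 = 1024 ⇒ 1023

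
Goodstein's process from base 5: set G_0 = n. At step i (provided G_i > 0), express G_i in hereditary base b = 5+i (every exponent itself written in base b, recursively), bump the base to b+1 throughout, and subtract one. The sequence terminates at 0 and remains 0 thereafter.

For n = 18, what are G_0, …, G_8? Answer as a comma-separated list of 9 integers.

18, 20, 22, 24, 26, 27, 28, 29, 30

[0] 18 ≡ 3·5 + 3 (base 5). Lift 6: 21. −1: 20.
[1] 20 ≡ 3·6 + 2 (base 6). Lift 7: 23. −1: 22.
[2] 22 ≡ 3·7 + 1 (base 7). Lift 8: 25. −1: 24.
[3] 24 ≡ 3·8 (base 8). Lift 9: 27. −1: 26.
[4] 26 ≡ 2·9 + 8 (base 9). Lift 10: 28. −1: 27.
[5] 27 ≡ 2·10 + 7 (base 10). Lift 11: 29. −1: 28.
[6] 28 ≡ 2·11 + 6 (base 11). Lift 12: 30. −1: 29.
[7] 29 ≡ 2·12 + 5 (base 12). Lift 13: 31. −1: 30.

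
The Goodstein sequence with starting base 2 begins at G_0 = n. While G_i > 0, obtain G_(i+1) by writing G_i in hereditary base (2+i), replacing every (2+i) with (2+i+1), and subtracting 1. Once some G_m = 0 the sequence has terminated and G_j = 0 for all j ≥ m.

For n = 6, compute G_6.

187243

6 —HB2→ 2^2 + 2 —bump→ 3^3 + 3 = 30 —(−1)→ 29
29 —HB3→ 3^3 + 2 —bump→ 4^4 + 2 = 258 —(−1)→ 257
257 —HB4→ 4^4 + 1 —bump→ 5^5 + 1 = 3126 —(−1)→ 3125
3125 —HB5→ 5^5 —bump→ 6^6 = 46656 —(−1)→ 46655
46655 —HB6→ 5·6^5 + 5·6^4 + 5·6^3 + 5·6^2 + 5·6 + 5 —bump→ 5·7^5 + 5·7^4 + 5·7^3 + 5·7^2 + 5·7 + 5 = 98040 —(−1)→ 98039
98039 —HB7→ 5·7^5 + 5·7^4 + 5·7^3 + 5·7^2 + 5·7 + 4 —bump→ 5·8^5 + 5·8^4 + 5·8^3 + 5·8^2 + 5·8 + 4 = 187244 —(−1)→ 187243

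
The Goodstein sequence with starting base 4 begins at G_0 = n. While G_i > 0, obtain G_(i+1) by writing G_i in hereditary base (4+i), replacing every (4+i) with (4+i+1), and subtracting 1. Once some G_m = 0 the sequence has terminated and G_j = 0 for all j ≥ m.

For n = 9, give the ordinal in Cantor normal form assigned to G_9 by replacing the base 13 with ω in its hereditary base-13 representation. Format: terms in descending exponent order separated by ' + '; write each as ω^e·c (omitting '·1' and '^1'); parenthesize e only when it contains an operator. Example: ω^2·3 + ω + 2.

(0) 9|_4 = 2·4 + 1 ↦ 2·5 + 1|_5 = 11 ⇒ 10
(1) 10|_5 = 2·5 ↦ 2·6|_6 = 12 ⇒ 11
(2) 11|_6 = 6 + 5 ↦ 7 + 5|_7 = 12 ⇒ 11
(3) 11|_7 = 7 + 4 ↦ 8 + 4|_8 = 12 ⇒ 11
(4) 11|_8 = 8 + 3 ↦ 9 + 3|_9 = 12 ⇒ 11
(5) 11|_9 = 9 + 2 ↦ 10 + 2|_10 = 12 ⇒ 11
(6) 11|_10 = 10 + 1 ↦ 11 + 1|_11 = 12 ⇒ 11
(7) 11|_11 = 11 ↦ 12|_12 = 12 ⇒ 11
(8) 11|_12 = 11 ↦ 11|_13 = 11 ⇒ 10

10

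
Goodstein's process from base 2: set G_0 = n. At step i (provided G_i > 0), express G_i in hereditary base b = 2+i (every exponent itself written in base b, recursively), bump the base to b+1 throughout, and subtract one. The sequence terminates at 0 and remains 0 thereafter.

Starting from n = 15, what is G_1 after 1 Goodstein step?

i=0: 15 = 2^(2 + 1) + 2^2 + 2 + 1 (b=2); 2→3: 3^(3 + 1) + 3^3 + 3 + 1 = 112; 112−1 = 111
i=1: 111 = 3^(3 + 1) + 3^3 + 3 (b=3); 3→4: 4^(4 + 1) + 4^4 + 4 = 1284; 1284−1 = 1283

111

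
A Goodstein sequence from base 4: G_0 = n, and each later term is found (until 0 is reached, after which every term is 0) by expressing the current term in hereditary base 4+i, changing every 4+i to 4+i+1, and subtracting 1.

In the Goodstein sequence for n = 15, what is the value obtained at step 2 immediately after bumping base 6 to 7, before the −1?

(0) 15|_4 = 3·4 + 3 ↦ 3·5 + 3|_5 = 18 ⇒ 17
(1) 17|_5 = 3·5 + 2 ↦ 3·6 + 2|_6 = 20 ⇒ 19
(2) 19|_6 = 3·6 + 1 ↦ 3·7 + 1|_7 = 22 ⇒ 21

22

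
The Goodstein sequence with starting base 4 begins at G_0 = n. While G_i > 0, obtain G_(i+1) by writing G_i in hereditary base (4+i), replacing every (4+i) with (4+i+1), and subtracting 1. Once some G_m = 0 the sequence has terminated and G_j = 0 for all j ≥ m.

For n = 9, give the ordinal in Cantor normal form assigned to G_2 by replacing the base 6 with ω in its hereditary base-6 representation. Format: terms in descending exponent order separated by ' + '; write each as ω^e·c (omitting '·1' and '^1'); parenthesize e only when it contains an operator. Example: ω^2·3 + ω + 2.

i=0: 9 = 2·4 + 1 (b=4); 4→5: 2·5 + 1 = 11; 11−1 = 10
i=1: 10 = 2·5 (b=5); 5→6: 2·6 = 12; 12−1 = 11
i=2: 11 = 6 + 5 (b=6); 6→7: 7 + 5 = 12; 12−1 = 11

ω + 5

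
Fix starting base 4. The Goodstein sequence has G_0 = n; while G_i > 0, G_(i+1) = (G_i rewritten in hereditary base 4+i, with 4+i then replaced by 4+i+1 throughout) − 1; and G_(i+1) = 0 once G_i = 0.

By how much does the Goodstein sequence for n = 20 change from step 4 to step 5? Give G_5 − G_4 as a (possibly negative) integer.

16

base 4: 20 = 4^2 + 4; at 5: 5^2 + 5 = 30; next = 29
base 5: 29 = 5^2 + 4; at 6: 6^2 + 4 = 40; next = 39
base 6: 39 = 6^2 + 3; at 7: 7^2 + 3 = 52; next = 51
base 7: 51 = 7^2 + 2; at 8: 8^2 + 2 = 66; next = 65
base 8: 65 = 8^2 + 1; at 9: 9^2 + 1 = 82; next = 81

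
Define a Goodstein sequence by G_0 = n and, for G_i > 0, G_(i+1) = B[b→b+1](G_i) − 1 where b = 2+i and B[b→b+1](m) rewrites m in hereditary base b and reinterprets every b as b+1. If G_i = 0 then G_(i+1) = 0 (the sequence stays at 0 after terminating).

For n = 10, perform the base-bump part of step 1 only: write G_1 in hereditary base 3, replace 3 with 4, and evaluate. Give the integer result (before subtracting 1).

1026

G_0=10  [base 2] 2^(2 + 1) + 2  →[2↦3]→  3^(3 + 1) + 3 = 84  −1 ⇒ G_1=83
G_1=83  [base 3] 3^(3 + 1) + 2  →[3↦4]→  4^(4 + 1) + 2 = 1026  −1 ⇒ G_2=1025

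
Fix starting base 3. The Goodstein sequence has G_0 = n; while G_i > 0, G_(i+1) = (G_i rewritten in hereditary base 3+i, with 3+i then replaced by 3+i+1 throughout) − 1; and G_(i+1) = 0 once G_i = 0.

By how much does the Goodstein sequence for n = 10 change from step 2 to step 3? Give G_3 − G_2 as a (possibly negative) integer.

[0] 10 ≡ 3^2 + 1 (base 3). Lift 4: 17. −1: 16.
[1] 16 ≡ 4^2 (base 4). Lift 5: 25. −1: 24.
[2] 24 ≡ 4·5 + 4 (base 5). Lift 6: 28. −1: 27.

3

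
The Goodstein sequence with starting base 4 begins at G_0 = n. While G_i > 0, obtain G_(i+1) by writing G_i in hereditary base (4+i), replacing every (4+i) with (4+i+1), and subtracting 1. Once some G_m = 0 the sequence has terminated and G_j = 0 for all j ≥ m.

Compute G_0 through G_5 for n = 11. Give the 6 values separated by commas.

11, 12, 13, 14, 15, 15

G_0 = 11. HB_4(11) = 2·4 + 3. Bump = 13. G_1 = 12.
G_1 = 12. HB_5(12) = 2·5 + 2. Bump = 14. G_2 = 13.
G_2 = 13. HB_6(13) = 2·6 + 1. Bump = 15. G_3 = 14.
G_3 = 14. HB_7(14) = 2·7. Bump = 16. G_4 = 15.
G_4 = 15. HB_8(15) = 8 + 7. Bump = 16. G_5 = 15.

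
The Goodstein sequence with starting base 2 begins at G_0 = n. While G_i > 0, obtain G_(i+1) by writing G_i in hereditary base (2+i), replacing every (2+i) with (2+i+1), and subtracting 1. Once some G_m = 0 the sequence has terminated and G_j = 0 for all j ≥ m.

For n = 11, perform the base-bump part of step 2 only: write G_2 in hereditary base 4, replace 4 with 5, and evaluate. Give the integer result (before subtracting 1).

base 2: 11 = 2^(2 + 1) + 2 + 1; at 3: 3^(3 + 1) + 3 + 1 = 85; next = 84
base 3: 84 = 3^(3 + 1) + 3; at 4: 4^(4 + 1) + 4 = 1028; next = 1027
base 4: 1027 = 4^(4 + 1) + 3; at 5: 5^(5 + 1) + 3 = 15628; next = 15627

15628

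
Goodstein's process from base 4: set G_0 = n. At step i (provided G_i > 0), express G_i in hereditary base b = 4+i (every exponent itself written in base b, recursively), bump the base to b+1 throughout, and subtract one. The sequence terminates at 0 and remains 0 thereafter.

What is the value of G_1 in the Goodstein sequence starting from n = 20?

29

step 0: 20 = 4^2 + 4; sub 5 for 4: 5^2 + 5; = 30; G_1 = 30−1 = 29
step 1: 29 = 5^2 + 4; sub 6 for 5: 6^2 + 4; = 40; G_2 = 40−1 = 39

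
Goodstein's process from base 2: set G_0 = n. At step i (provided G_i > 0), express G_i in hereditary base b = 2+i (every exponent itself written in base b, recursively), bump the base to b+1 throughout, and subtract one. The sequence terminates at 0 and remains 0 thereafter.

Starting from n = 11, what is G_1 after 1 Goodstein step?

[0] 11 ≡ 2^(2 + 1) + 2 + 1 (base 2). Lift 3: 85. −1: 84.
[1] 84 ≡ 3^(3 + 1) + 3 (base 3). Lift 4: 1028. −1: 1027.

84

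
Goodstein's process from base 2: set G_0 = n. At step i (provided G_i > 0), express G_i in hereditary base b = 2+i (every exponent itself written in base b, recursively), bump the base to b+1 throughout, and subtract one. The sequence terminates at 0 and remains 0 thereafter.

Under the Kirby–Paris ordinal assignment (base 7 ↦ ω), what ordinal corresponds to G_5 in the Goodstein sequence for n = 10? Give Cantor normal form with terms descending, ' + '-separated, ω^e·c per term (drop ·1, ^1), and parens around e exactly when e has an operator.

[0] 10 ≡ 2^(2 + 1) + 2 (base 2). Lift 3: 84. −1: 83.
[1] 83 ≡ 3^(3 + 1) + 2 (base 3). Lift 4: 1026. −1: 1025.
[2] 1025 ≡ 4^(4 + 1) + 1 (base 4). Lift 5: 15626. −1: 15625.
[3] 15625 ≡ 5^(5 + 1) (base 5). Lift 6: 279936. −1: 279935.
[4] 279935 ≡ 5·6^6 + 5·6^5 + 5·6^4 + 5·6^3 + 5·6^2 + 5·6 + 5 (base 6). Lift 7: 4215755. −1: 4215754.

ω^ω·5 + ω^5·5 + ω^4·5 + ω^3·5 + ω^2·5 + ω·5 + 4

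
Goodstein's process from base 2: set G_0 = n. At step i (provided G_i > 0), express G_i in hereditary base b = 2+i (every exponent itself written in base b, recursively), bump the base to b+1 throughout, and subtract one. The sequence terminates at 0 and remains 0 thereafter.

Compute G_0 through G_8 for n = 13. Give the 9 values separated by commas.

i=0: 13 = 2^(2 + 1) + 2^2 + 1 (b=2); 2→3: 3^(3 + 1) + 3^3 + 1 = 109; 109−1 = 108
i=1: 108 = 3^(3 + 1) + 3^3 (b=3); 3→4: 4^(4 + 1) + 4^4 = 1280; 1280−1 = 1279
i=2: 1279 = 4^(4 + 1) + 3·4^3 + 3·4^2 + 3·4 + 3 (b=4); 4→5: 5^(5 + 1) + 3·5^3 + 3·5^2 + 3·5 + 3 = 16093; 16093−1 = 16092
i=3: 16092 = 5^(5 + 1) + 3·5^3 + 3·5^2 + 3·5 + 2 (b=5); 5→6: 6^(6 + 1) + 3·6^3 + 3·6^2 + 3·6 + 2 = 280712; 280712−1 = 280711
i=4: 280711 = 6^(6 + 1) + 3·6^3 + 3·6^2 + 3·6 + 1 (b=6); 6→7: 7^(7 + 1) + 3·7^3 + 3·7^2 + 3·7 + 1 = 5765999; 5765999−1 = 5765998
i=5: 5765998 = 7^(7 + 1) + 3·7^3 + 3·7^2 + 3·7 (b=7); 7→8: 8^(8 + 1) + 3·8^3 + 3·8^2 + 3·8 = 134219480; 134219480−1 = 134219479
i=6: 134219479 = 8^(8 + 1) + 3·8^3 + 3·8^2 + 2·8 + 7 (b=8); 8→9: 9^(9 + 1) + 3·9^3 + 3·9^2 + 2·9 + 7 = 3486786856; 3486786856−1 = 3486786855
i=7: 3486786855 = 9^(9 + 1) + 3·9^3 + 3·9^2 + 2·9 + 6 (b=9); 9→10: 10^(10 + 1) + 3·10^3 + 3·10^2 + 2·10 + 6 = 100000003326; 100000003326−1 = 100000003325

13, 108, 1279, 16092, 280711, 5765998, 134219479, 3486786855, 100000003325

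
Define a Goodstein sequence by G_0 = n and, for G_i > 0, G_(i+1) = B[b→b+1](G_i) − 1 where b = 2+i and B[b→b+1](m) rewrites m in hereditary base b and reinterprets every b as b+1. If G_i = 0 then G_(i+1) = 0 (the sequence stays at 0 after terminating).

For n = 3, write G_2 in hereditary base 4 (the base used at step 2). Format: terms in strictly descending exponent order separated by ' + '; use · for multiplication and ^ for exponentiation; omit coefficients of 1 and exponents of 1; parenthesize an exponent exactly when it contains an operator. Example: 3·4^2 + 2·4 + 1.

G_0 = 3. HB_2(3) = 2 + 1. Bump = 4. G_1 = 3.
G_1 = 3. HB_3(3) = 3. Bump = 4. G_2 = 3.
G_2 = 3. HB_4(3) = 3. Bump = 3. G_3 = 2.

3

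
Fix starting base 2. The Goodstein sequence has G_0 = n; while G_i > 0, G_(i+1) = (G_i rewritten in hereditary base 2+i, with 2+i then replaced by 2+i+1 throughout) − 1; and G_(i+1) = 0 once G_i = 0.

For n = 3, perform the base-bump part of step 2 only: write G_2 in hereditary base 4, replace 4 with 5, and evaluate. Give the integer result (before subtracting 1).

step 0: 3 = 2 + 1; sub 3 for 2: 3 + 1; = 4; G_1 = 4−1 = 3
step 1: 3 = 3; sub 4 for 3: 4; = 4; G_2 = 4−1 = 3
step 2: 3 = 3; sub 5 for 4: 3; = 3; G_3 = 3−1 = 2

3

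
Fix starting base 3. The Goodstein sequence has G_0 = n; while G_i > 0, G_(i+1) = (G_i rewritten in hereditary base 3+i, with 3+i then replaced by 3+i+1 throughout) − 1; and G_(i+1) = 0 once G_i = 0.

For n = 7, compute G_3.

9

i=0: 7 = 2·3 + 1 (b=3); 3→4: 2·4 + 1 = 9; 9−1 = 8
i=1: 8 = 2·4 (b=4); 4→5: 2·5 = 10; 10−1 = 9
i=2: 9 = 5 + 4 (b=5); 5→6: 6 + 4 = 10; 10−1 = 9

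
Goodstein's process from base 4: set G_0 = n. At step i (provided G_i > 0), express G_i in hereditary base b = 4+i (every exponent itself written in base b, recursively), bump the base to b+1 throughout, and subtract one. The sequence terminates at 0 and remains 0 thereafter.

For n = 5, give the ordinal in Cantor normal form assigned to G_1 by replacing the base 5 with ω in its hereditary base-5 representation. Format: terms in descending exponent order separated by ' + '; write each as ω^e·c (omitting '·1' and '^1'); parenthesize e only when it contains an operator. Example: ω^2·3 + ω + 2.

step 0: 5 = 4 + 1; sub 5 for 4: 5 + 1; = 6; G_1 = 6−1 = 5
step 1: 5 = 5; sub 6 for 5: 6; = 6; G_2 = 6−1 = 5

ω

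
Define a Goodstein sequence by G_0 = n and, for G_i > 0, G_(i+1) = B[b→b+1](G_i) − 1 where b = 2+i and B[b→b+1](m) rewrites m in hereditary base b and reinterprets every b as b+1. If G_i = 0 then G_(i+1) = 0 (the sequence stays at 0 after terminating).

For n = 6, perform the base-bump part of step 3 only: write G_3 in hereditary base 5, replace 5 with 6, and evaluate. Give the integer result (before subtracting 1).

6 —HB2→ 2^2 + 2 —bump→ 3^3 + 3 = 30 —(−1)→ 29
29 —HB3→ 3^3 + 2 —bump→ 4^4 + 2 = 258 —(−1)→ 257
257 —HB4→ 4^4 + 1 —bump→ 5^5 + 1 = 3126 —(−1)→ 3125
3125 —HB5→ 5^5 —bump→ 6^6 = 46656 —(−1)→ 46655

46656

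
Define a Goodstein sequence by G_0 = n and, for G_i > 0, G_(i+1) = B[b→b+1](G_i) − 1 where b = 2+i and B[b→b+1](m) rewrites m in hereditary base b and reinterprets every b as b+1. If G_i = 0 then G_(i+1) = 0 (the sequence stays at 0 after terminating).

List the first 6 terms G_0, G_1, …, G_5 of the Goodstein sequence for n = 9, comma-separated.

9, 81, 1023, 9842, 140743, 2471826

G_0=9  [base 2] 2^(2 + 1) + 1  →[2↦3]→  3^(3 + 1) + 1 = 82  −1 ⇒ G_1=81
G_1=81  [base 3] 3^(3 + 1)  →[3↦4]→  4^(4 + 1) = 1024  −1 ⇒ G_2=1023
G_2=1023  [base 4] 3·4^4 + 3·4^3 + 3·4^2 + 3·4 + 3  →[4↦5]→  3·5^5 + 3·5^3 + 3·5^2 + 3·5 + 3 = 9843  −1 ⇒ G_3=9842
G_3=9842  [base 5] 3·5^5 + 3·5^3 + 3·5^2 + 3·5 + 2  →[5↦6]→  3·6^6 + 3·6^3 + 3·6^2 + 3·6 + 2 = 140744  −1 ⇒ G_4=140743
G_4=140743  [base 6] 3·6^6 + 3·6^3 + 3·6^2 + 3·6 + 1  →[6↦7]→  3·7^7 + 3·7^3 + 3·7^2 + 3·7 + 1 = 2471827  −1 ⇒ G_5=2471826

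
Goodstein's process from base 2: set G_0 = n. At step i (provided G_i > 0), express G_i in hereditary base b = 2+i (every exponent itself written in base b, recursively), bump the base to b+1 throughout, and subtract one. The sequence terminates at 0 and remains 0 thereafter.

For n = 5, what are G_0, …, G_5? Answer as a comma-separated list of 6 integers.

5, 27, 255, 467, 775, 1197

G_0 = 5. HB_2(5) = 2^2 + 1. Bump = 28. G_1 = 27.
G_1 = 27. HB_3(27) = 3^3. Bump = 256. G_2 = 255.
G_2 = 255. HB_4(255) = 3·4^3 + 3·4^2 + 3·4 + 3. Bump = 468. G_3 = 467.
G_3 = 467. HB_5(467) = 3·5^3 + 3·5^2 + 3·5 + 2. Bump = 776. G_4 = 775.
G_4 = 775. HB_6(775) = 3·6^3 + 3·6^2 + 3·6 + 1. Bump = 1198. G_5 = 1197.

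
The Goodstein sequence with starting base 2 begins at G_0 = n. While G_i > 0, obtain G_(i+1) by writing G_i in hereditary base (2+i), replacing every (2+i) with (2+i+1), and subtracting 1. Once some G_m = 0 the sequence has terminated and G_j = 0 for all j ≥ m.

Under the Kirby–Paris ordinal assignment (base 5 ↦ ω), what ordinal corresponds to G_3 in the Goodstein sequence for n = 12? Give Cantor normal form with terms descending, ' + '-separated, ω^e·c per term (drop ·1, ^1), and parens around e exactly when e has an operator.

ω^(ω + 1) + ω^2·2 + ω·2

G_0 = 12. HB_2(12) = 2^(2 + 1) + 2^2. Bump = 108. G_1 = 107.
G_1 = 107. HB_3(107) = 3^(3 + 1) + 2·3^2 + 2·3 + 2. Bump = 1066. G_2 = 1065.
G_2 = 1065. HB_4(1065) = 4^(4 + 1) + 2·4^2 + 2·4 + 1. Bump = 15686. G_3 = 15685.
G_3 = 15685. HB_5(15685) = 5^(5 + 1) + 2·5^2 + 2·5. Bump = 280020. G_4 = 280019.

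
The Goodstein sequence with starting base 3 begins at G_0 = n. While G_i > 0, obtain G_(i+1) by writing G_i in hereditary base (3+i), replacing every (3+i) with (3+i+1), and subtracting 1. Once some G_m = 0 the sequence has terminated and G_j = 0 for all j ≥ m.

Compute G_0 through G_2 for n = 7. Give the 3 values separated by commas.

(0) 7|_3 = 2·3 + 1 ↦ 2·4 + 1|_4 = 9 ⇒ 8
(1) 8|_4 = 2·4 ↦ 2·5|_5 = 10 ⇒ 9

7, 8, 9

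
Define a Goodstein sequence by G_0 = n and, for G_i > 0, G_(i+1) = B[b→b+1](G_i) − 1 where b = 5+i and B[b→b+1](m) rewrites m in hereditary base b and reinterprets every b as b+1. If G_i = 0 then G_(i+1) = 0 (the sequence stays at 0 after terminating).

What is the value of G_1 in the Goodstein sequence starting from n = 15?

17

[0] 15 ≡ 3·5 (base 5). Lift 6: 18. −1: 17.
[1] 17 ≡ 2·6 + 5 (base 6). Lift 7: 19. −1: 18.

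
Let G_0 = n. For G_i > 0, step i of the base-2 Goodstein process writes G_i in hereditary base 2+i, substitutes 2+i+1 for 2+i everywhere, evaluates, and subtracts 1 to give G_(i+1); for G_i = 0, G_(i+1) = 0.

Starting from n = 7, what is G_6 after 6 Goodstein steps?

16777215

7 —HB2→ 2^2 + 2 + 1 —bump→ 3^3 + 3 + 1 = 31 —(−1)→ 30
30 —HB3→ 3^3 + 3 —bump→ 4^4 + 4 = 260 —(−1)→ 259
259 —HB4→ 4^4 + 3 —bump→ 5^5 + 3 = 3128 —(−1)→ 3127
3127 —HB5→ 5^5 + 2 —bump→ 6^6 + 2 = 46658 —(−1)→ 46657
46657 —HB6→ 6^6 + 1 —bump→ 7^7 + 1 = 823544 —(−1)→ 823543
823543 —HB7→ 7^7 —bump→ 8^8 = 16777216 —(−1)→ 16777215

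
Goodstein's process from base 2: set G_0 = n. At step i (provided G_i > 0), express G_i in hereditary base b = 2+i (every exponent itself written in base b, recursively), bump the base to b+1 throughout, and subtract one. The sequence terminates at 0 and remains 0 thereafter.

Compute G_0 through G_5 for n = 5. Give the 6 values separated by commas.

5, 27, 255, 467, 775, 1197

G_0 = 5. HB_2(5) = 2^2 + 1. Bump = 28. G_1 = 27.
G_1 = 27. HB_3(27) = 3^3. Bump = 256. G_2 = 255.
G_2 = 255. HB_4(255) = 3·4^3 + 3·4^2 + 3·4 + 3. Bump = 468. G_3 = 467.
G_3 = 467. HB_5(467) = 3·5^3 + 3·5^2 + 3·5 + 2. Bump = 776. G_4 = 775.
G_4 = 775. HB_6(775) = 3·6^3 + 3·6^2 + 3·6 + 1. Bump = 1198. G_5 = 1197.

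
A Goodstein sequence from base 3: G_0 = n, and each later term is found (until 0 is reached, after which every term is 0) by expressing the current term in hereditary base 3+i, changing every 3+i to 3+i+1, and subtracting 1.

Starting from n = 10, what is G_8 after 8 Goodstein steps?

41

(0) 10|_3 = 3^2 + 1 ↦ 4^2 + 1|_4 = 17 ⇒ 16
(1) 16|_4 = 4^2 ↦ 5^2|_5 = 25 ⇒ 24
(2) 24|_5 = 4·5 + 4 ↦ 4·6 + 4|_6 = 28 ⇒ 27
(3) 27|_6 = 4·6 + 3 ↦ 4·7 + 3|_7 = 31 ⇒ 30
(4) 30|_7 = 4·7 + 2 ↦ 4·8 + 2|_8 = 34 ⇒ 33
(5) 33|_8 = 4·8 + 1 ↦ 4·9 + 1|_9 = 37 ⇒ 36
(6) 36|_9 = 4·9 ↦ 4·10|_10 = 40 ⇒ 39
(7) 39|_10 = 3·10 + 9 ↦ 3·11 + 9|_11 = 42 ⇒ 41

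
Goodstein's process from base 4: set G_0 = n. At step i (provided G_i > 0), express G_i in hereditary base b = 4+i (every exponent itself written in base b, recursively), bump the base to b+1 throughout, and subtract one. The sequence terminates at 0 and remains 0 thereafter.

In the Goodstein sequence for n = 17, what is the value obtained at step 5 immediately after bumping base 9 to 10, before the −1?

[0] 17 ≡ 4^2 + 1 (base 4). Lift 5: 26. −1: 25.
[1] 25 ≡ 5^2 (base 5). Lift 6: 36. −1: 35.
[2] 35 ≡ 5·6 + 5 (base 6). Lift 7: 40. −1: 39.
[3] 39 ≡ 5·7 + 4 (base 7). Lift 8: 44. −1: 43.
[4] 43 ≡ 5·8 + 3 (base 8). Lift 9: 48. −1: 47.
[5] 47 ≡ 5·9 + 2 (base 9). Lift 10: 52. −1: 51.

52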